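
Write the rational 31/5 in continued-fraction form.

[6; 5]

Run the Euclidean algorithm on 31 and 5; the successive quotients are the partial quotients a_0, a_1, ... (each step inverts the fractional part left over by the previous one):
  31 = 6*5 + 1, so a_0 = 6.
  5 = 5*1 + 0, so a_1 = 5.
The remainder reaches 0 after 2 divisions, so the expansion has 2 partial quotients, read off in order.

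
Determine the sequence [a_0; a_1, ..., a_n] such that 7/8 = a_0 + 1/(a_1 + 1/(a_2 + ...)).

Run the Euclidean algorithm on 7 and 8; the successive quotients are the partial quotients a_0, a_1, ... (each step inverts the fractional part left over by the previous one):
  7 = 0*8 + 7, so a_0 = 0.
  8 = 1*7 + 1, so a_1 = 1.
  7 = 7*1 + 0, so a_2 = 7.
The remainder reaches 0 after 3 divisions, so the expansion has 3 partial quotients, read off in order.

[0; 1, 7]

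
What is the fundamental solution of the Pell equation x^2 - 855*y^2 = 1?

(x, y) = (3041, 104)

First expand sqrt(855) as a continued fraction. With x_i = (sqrt(855) + m_i)/d_i and (m_0, d_0) = (0, 1): a_0 = floor(sqrt(855)) = 29, since 29^2 = 841 <= 855 < 900 = 30^2.
Iterate m_{i+1} = d_i*a_i - m_i, d_{i+1} = (855 - m_{i+1}^2)/d_i, a_{i+1} = floor((a_0 + m_{i+1})/d_{i+1}):
  m_1 = 1*29 - 0 = 29, d_1 = (855 - 29^2)/1 = 14/1 = 14, a_1 = floor((29 + 29)/14) = 4.
  m_2 = 14*4 - 29 = 27, d_2 = (855 - 27^2)/14 = 126/14 = 9, a_2 = floor((29 + 27)/9) = 6.
  m_3 = 9*6 - 27 = 27, d_3 = (855 - 27^2)/9 = 126/9 = 14, a_3 = floor((29 + 27)/14) = 4.
  m_4 = 14*4 - 27 = 29, d_4 = (855 - 29^2)/14 = 14/14 = 1, a_4 = floor((29 + 29)/1) = 58.
  m_5 = 1*58 - 29 = 29, d_5 = (855 - 29^2)/1 = 14/1 = 14: (m_5, d_5) = (m_1, d_1) = (29, 14), so from here the quotients repeat a_1, ..., a_4; the period length is 4.
So sqrt(855) = [29; (4, 6, 4, 58)] with period length k = 4.
k is even, so the fundamental solution of x^2 - 855y^2 = 1 is (p_{k-1}, q_{k-1}) = (p_3, q_3); compute convergents through index 3.
Convergents (p_i = a_i*p_{i-1} + p_{i-2}, q_i = a_i*q_{i-1} + q_{i-2} with p_{-2}=0, p_{-1}=1, q_{-2}=1, q_{-1}=0):
  i=0: a_0=29, p_0 = 29*1 + 0 = 29, q_0 = 29*0 + 1 = 1.
  i=1: a_1=4, p_1 = 4*29 + 1 = 117, q_1 = 4*1 + 0 = 4.
  i=2: a_2=6, p_2 = 6*117 + 29 = 731, q_2 = 6*4 + 1 = 25.
  i=3: a_3=4, p_3 = 4*731 + 117 = 3041, q_3 = 4*25 + 4 = 104.
Check: 3041^2 - 855*104^2 = 9247681 - 9247680 = 1, so (x, y) = (3041, 104) solves the equation, and by the theorem it is the least positive solution.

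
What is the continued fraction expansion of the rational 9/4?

[2; 4]

Run the Euclidean algorithm on 9 and 4; the successive quotients are the partial quotients a_0, a_1, ... (each step inverts the fractional part left over by the previous one):
  9 = 2*4 + 1, so a_0 = 2.
  4 = 4*1 + 0, so a_1 = 4.
The remainder reaches 0 after 2 divisions, so the expansion has 2 partial quotients, read off in order.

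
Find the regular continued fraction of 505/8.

Run the Euclidean algorithm on 505 and 8; the successive quotients are the partial quotients a_0, a_1, ... (each step inverts the fractional part left over by the previous one):
  505 = 63*8 + 1, so a_0 = 63.
  8 = 8*1 + 0, so a_1 = 8.
The remainder reaches 0 after 2 divisions, so the expansion has 2 partial quotients, read off in order.

[63; 8]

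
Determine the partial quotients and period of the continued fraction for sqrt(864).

Write x_i = (sqrt(864) + m_i)/d_i with (m_0, d_0) = (0, 1). a_0 = floor(sqrt(864)) = 29, since 29^2 = 841 <= 864 < 900 = 30^2.
Iterate m_{i+1} = d_i*a_i - m_i, d_{i+1} = (864 - m_{i+1}^2)/d_i, a_{i+1} = floor((a_0 + m_{i+1})/d_{i+1}):
  m_1 = 1*29 - 0 = 29, d_1 = (864 - 29^2)/1 = 23/1 = 23, a_1 = floor((29 + 29)/23) = 2.
  m_2 = 23*2 - 29 = 17, d_2 = (864 - 17^2)/23 = 575/23 = 25, a_2 = floor((29 + 17)/25) = 1.
  m_3 = 25*1 - 17 = 8, d_3 = (864 - 8^2)/25 = 800/25 = 32, a_3 = floor((29 + 8)/32) = 1.
  m_4 = 32*1 - 8 = 24, d_4 = (864 - 24^2)/32 = 288/32 = 9, a_4 = floor((29 + 24)/9) = 5.
  m_5 = 9*5 - 24 = 21, d_5 = (864 - 21^2)/9 = 423/9 = 47, a_5 = floor((29 + 21)/47) = 1.
  m_6 = 47*1 - 21 = 26, d_6 = (864 - 26^2)/47 = 188/47 = 4, a_6 = floor((29 + 26)/4) = 13.
  m_7 = 4*13 - 26 = 26, d_7 = (864 - 26^2)/4 = 188/4 = 47, a_7 = floor((29 + 26)/47) = 1.
  m_8 = 47*1 - 26 = 21, d_8 = (864 - 21^2)/47 = 423/47 = 9, a_8 = floor((29 + 21)/9) = 5.
  m_9 = 9*5 - 21 = 24, d_9 = (864 - 24^2)/9 = 288/9 = 32, a_9 = floor((29 + 24)/32) = 1.
  m_10 = 32*1 - 24 = 8, d_10 = (864 - 8^2)/32 = 800/32 = 25, a_10 = floor((29 + 8)/25) = 1.
  m_11 = 25*1 - 8 = 17, d_11 = (864 - 17^2)/25 = 575/25 = 23, a_11 = floor((29 + 17)/23) = 2.
  m_12 = 23*2 - 17 = 29, d_12 = (864 - 29^2)/23 = 23/23 = 1, a_12 = floor((29 + 29)/1) = 58.
  m_13 = 1*58 - 29 = 29, d_13 = (864 - 29^2)/1 = 23/1 = 23: (m_13, d_13) = (m_1, d_1) = (29, 23), so from here the quotients repeat a_1, ..., a_12; the period length is 12.
Hence the expansion of sqrt(864) is a_0 = 29 followed by the repeating block 2, 1, 1, 5, 1, 13, 1, 5, 1, 1, 2, 58 (period 12).

[29; (2, 1, 1, 5, 1, 13, 1, 5, 1, 1, 2, 58)]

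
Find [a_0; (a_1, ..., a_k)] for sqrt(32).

[5; (1, 1, 1, 10)]

Write x_i = (sqrt(32) + m_i)/d_i with (m_0, d_0) = (0, 1). a_0 = floor(sqrt(32)) = 5, since 5^2 = 25 <= 32 < 36 = 6^2.
Iterate m_{i+1} = d_i*a_i - m_i, d_{i+1} = (32 - m_{i+1}^2)/d_i, a_{i+1} = floor((a_0 + m_{i+1})/d_{i+1}):
  m_1 = 1*5 - 0 = 5, d_1 = (32 - 5^2)/1 = 7/1 = 7, a_1 = floor((5 + 5)/7) = 1.
  m_2 = 7*1 - 5 = 2, d_2 = (32 - 2^2)/7 = 28/7 = 4, a_2 = floor((5 + 2)/4) = 1.
  m_3 = 4*1 - 2 = 2, d_3 = (32 - 2^2)/4 = 28/4 = 7, a_3 = floor((5 + 2)/7) = 1.
  m_4 = 7*1 - 2 = 5, d_4 = (32 - 5^2)/7 = 7/7 = 1, a_4 = floor((5 + 5)/1) = 10.
  m_5 = 1*10 - 5 = 5, d_5 = (32 - 5^2)/1 = 7/1 = 7: (m_5, d_5) = (m_1, d_1) = (5, 7), so from here the quotients repeat a_1, ..., a_4; the period length is 4.
Hence the expansion of sqrt(32) is a_0 = 5 followed by the repeating block 1, 1, 1, 10 (period 4).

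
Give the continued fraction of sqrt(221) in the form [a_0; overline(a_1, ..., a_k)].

[14; overline(1, 6, 2, 6, 1, 28)]

Write x_i = (sqrt(221) + m_i)/d_i with (m_0, d_0) = (0, 1). a_0 = floor(sqrt(221)) = 14, since 14^2 = 196 <= 221 < 225 = 15^2.
Iterate m_{i+1} = d_i*a_i - m_i, d_{i+1} = (221 - m_{i+1}^2)/d_i, a_{i+1} = floor((a_0 + m_{i+1})/d_{i+1}):
  m_1 = 1*14 - 0 = 14, d_1 = (221 - 14^2)/1 = 25/1 = 25, a_1 = floor((14 + 14)/25) = 1.
  m_2 = 25*1 - 14 = 11, d_2 = (221 - 11^2)/25 = 100/25 = 4, a_2 = floor((14 + 11)/4) = 6.
  m_3 = 4*6 - 11 = 13, d_3 = (221 - 13^2)/4 = 52/4 = 13, a_3 = floor((14 + 13)/13) = 2.
  m_4 = 13*2 - 13 = 13, d_4 = (221 - 13^2)/13 = 52/13 = 4, a_4 = floor((14 + 13)/4) = 6.
  m_5 = 4*6 - 13 = 11, d_5 = (221 - 11^2)/4 = 100/4 = 25, a_5 = floor((14 + 11)/25) = 1.
  m_6 = 25*1 - 11 = 14, d_6 = (221 - 14^2)/25 = 25/25 = 1, a_6 = floor((14 + 14)/1) = 28.
  m_7 = 1*28 - 14 = 14, d_7 = (221 - 14^2)/1 = 25/1 = 25: (m_7, d_7) = (m_1, d_1) = (14, 25), so from here the quotients repeat a_1, ..., a_6; the period length is 6.
Hence the expansion of sqrt(221) is a_0 = 14 followed by the repeating block 1, 6, 2, 6, 1, 28 (period 6).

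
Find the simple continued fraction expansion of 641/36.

Run the Euclidean algorithm on 641 and 36; the successive quotients are the partial quotients a_0, a_1, ... (each step inverts the fractional part left over by the previous one):
  641 = 17*36 + 29, so a_0 = 17.
  36 = 1*29 + 7, so a_1 = 1.
  29 = 4*7 + 1, so a_2 = 4.
  7 = 7*1 + 0, so a_3 = 7.
The remainder reaches 0 after 4 divisions, so the expansion has 4 partial quotients, read off in order.

[17; 1, 4, 7]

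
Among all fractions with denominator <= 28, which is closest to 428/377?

Expand x = 428/377 as a continued fraction with the Euclidean algorithm:
  428 = 1*377 + 51, so a_0 = 1.
  377 = 7*51 + 20, so a_1 = 7.
  51 = 2*20 + 11, so a_2 = 2.
  20 = 1*11 + 9, so a_3 = 1.
  11 = 1*9 + 2, so a_4 = 1.
  9 = 4*2 + 1, so a_5 = 4.
  2 = 2*1 + 0, so a_6 = 2.
so x = [1; 7, 2, 1, 1, 4, 2].
Convergents (p_i = a_i*p_{i-1} + p_{i-2}, q_i = a_i*q_{i-1} + q_{i-2} with p_{-2}=0, p_{-1}=1, q_{-2}=1, q_{-1}=0), until the denominator exceeds 28:
  i=0: a_0=1, p_0 = 1*1 + 0 = 1, q_0 = 1*0 + 1 = 1.
  i=1: a_1=7, p_1 = 7*1 + 1 = 8, q_1 = 7*1 + 0 = 7.
  i=2: a_2=2, p_2 = 2*8 + 1 = 17, q_2 = 2*7 + 1 = 15.
  i=3: a_3=1, p_3 = 1*17 + 8 = 25, q_3 = 1*15 + 7 = 22.
  i=4: a_4=1, p_4 = 1*25 + 17 = 42, q_4 = 1*22 + 15 = 37.
q_4 = 37 > 28, so the last convergent with denominator <= 28 is p_3/q_3 = 25/22.
The closest fraction with denominator <= 28 is either p_3/q_3 or the intermediate fraction (k*p_3 + p_2)/(k*q_3 + q_2) with the largest k >= 1 whose denominator stays <= 28; these approach x as k grows, and every other convergent or intermediate fraction in range is farther away.
Largest k: floor((28 - q_2)/q_3) = floor((28 - 15)/22) = 0.
Since k = 0, no intermediate fraction beyond p_3/q_3 has denominator <= 28, so the convergent 25/22 is the closest (its error is |428*22 - 25*377|/(377*22) = 9/8294).

25/22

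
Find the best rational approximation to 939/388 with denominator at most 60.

Expand x = 939/388 as a continued fraction with the Euclidean algorithm:
  939 = 2*388 + 163, so a_0 = 2.
  388 = 2*163 + 62, so a_1 = 2.
  163 = 2*62 + 39, so a_2 = 2.
  62 = 1*39 + 23, so a_3 = 1.
  39 = 1*23 + 16, so a_4 = 1.
  23 = 1*16 + 7, so a_5 = 1.
  16 = 2*7 + 2, so a_6 = 2.
  7 = 3*2 + 1, so a_7 = 3.
  2 = 2*1 + 0, so a_8 = 2.
so x = [2; 2, 2, 1, 1, 1, 2, 3, 2].
Convergents (p_i = a_i*p_{i-1} + p_{i-2}, q_i = a_i*q_{i-1} + q_{i-2} with p_{-2}=0, p_{-1}=1, q_{-2}=1, q_{-1}=0), until the denominator exceeds 60:
  i=0: a_0=2, p_0 = 2*1 + 0 = 2, q_0 = 2*0 + 1 = 1.
  i=1: a_1=2, p_1 = 2*2 + 1 = 5, q_1 = 2*1 + 0 = 2.
  i=2: a_2=2, p_2 = 2*5 + 2 = 12, q_2 = 2*2 + 1 = 5.
  i=3: a_3=1, p_3 = 1*12 + 5 = 17, q_3 = 1*5 + 2 = 7.
  i=4: a_4=1, p_4 = 1*17 + 12 = 29, q_4 = 1*7 + 5 = 12.
  i=5: a_5=1, p_5 = 1*29 + 17 = 46, q_5 = 1*12 + 7 = 19.
  i=6: a_6=2, p_6 = 2*46 + 29 = 121, q_6 = 2*19 + 12 = 50.
  i=7: a_7=3, p_7 = 3*121 + 46 = 409, q_7 = 3*50 + 19 = 169.
q_7 = 169 > 60, so the last convergent with denominator <= 60 is p_6/q_6 = 121/50.
The closest fraction with denominator <= 60 is either p_6/q_6 or the intermediate fraction (k*p_6 + p_5)/(k*q_6 + q_5) with the largest k >= 1 whose denominator stays <= 60; these approach x as k grows, and every other convergent or intermediate fraction in range is farther away.
Largest k: floor((60 - q_5)/q_6) = floor((60 - 19)/50) = 0.
Since k = 0, no intermediate fraction beyond p_6/q_6 has denominator <= 60, so the convergent 121/50 is the closest (its error is |939*50 - 121*388|/(388*50) = 2/19400).

121/50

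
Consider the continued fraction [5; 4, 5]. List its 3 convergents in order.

Using the convergent recurrence p_i = a_i*p_{i-1} + p_{i-2}, q_i = a_i*q_{i-1} + q_{i-2} with p_{-2}=0, p_{-1}=1, q_{-2}=1, q_{-1}=0:
  i=0: a_0=5, p_0 = 5*1 + 0 = 5, q_0 = 5*0 + 1 = 1.
  i=1: a_1=4, p_1 = 4*5 + 1 = 21, q_1 = 4*1 + 0 = 4.
  i=2: a_2=5, p_2 = 5*21 + 5 = 110, q_2 = 5*4 + 1 = 21.

5/1, 21/4, 110/21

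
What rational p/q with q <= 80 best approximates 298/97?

Expand x = 298/97 as a continued fraction with the Euclidean algorithm:
  298 = 3*97 + 7, so a_0 = 3.
  97 = 13*7 + 6, so a_1 = 13.
  7 = 1*6 + 1, so a_2 = 1.
  6 = 6*1 + 0, so a_3 = 6.
so x = [3; 13, 1, 6].
Convergents (p_i = a_i*p_{i-1} + p_{i-2}, q_i = a_i*q_{i-1} + q_{i-2} with p_{-2}=0, p_{-1}=1, q_{-2}=1, q_{-1}=0), until the denominator exceeds 80:
  i=0: a_0=3, p_0 = 3*1 + 0 = 3, q_0 = 3*0 + 1 = 1.
  i=1: a_1=13, p_1 = 13*3 + 1 = 40, q_1 = 13*1 + 0 = 13.
  i=2: a_2=1, p_2 = 1*40 + 3 = 43, q_2 = 1*13 + 1 = 14.
  i=3: a_3=6, p_3 = 6*43 + 40 = 298, q_3 = 6*14 + 13 = 97.
q_3 = 97 > 80, so the last convergent with denominator <= 80 is p_2/q_2 = 43/14.
The closest fraction with denominator <= 80 is either p_2/q_2 or the intermediate fraction (k*p_2 + p_1)/(k*q_2 + q_1) with the largest k >= 1 whose denominator stays <= 80; these approach x as k grows, and every other convergent or intermediate fraction in range is farther away.
Largest k: floor((80 - q_1)/q_2) = floor((80 - 13)/14) = 4.
That gives (4*43 + 40)/(4*14 + 13) = 212/69.
Compare the errors: |x - 43/14| = |298*14 - 43*97|/(97*14) = 1/1358, and |x - 212/69| = |298*69 - 212*97|/(97*69) = 2/6693.
Cross-multiplying, 2*1358 = 2716 < 6693 = 1*6693, so 2/6693 is smaller: the intermediate fraction 212/69 is closer to x than 43/14.

212/69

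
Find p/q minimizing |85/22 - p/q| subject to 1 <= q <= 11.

Expand x = 85/22 as a continued fraction with the Euclidean algorithm:
  85 = 3*22 + 19, so a_0 = 3.
  22 = 1*19 + 3, so a_1 = 1.
  19 = 6*3 + 1, so a_2 = 6.
  3 = 3*1 + 0, so a_3 = 3.
so x = [3; 1, 6, 3].
Convergents (p_i = a_i*p_{i-1} + p_{i-2}, q_i = a_i*q_{i-1} + q_{i-2} with p_{-2}=0, p_{-1}=1, q_{-2}=1, q_{-1}=0), until the denominator exceeds 11:
  i=0: a_0=3, p_0 = 3*1 + 0 = 3, q_0 = 3*0 + 1 = 1.
  i=1: a_1=1, p_1 = 1*3 + 1 = 4, q_1 = 1*1 + 0 = 1.
  i=2: a_2=6, p_2 = 6*4 + 3 = 27, q_2 = 6*1 + 1 = 7.
  i=3: a_3=3, p_3 = 3*27 + 4 = 85, q_3 = 3*7 + 1 = 22.
q_3 = 22 > 11, so the last convergent with denominator <= 11 is p_2/q_2 = 27/7.
The closest fraction with denominator <= 11 is either p_2/q_2 or the intermediate fraction (k*p_2 + p_1)/(k*q_2 + q_1) with the largest k >= 1 whose denominator stays <= 11; these approach x as k grows, and every other convergent or intermediate fraction in range is farther away.
Largest k: floor((11 - q_1)/q_2) = floor((11 - 1)/7) = 1.
That gives (1*27 + 4)/(1*7 + 1) = 31/8.
Compare the errors: |x - 27/7| = |85*7 - 27*22|/(22*7) = 1/154, and |x - 31/8| = |85*8 - 31*22|/(22*8) = 2/176.
Cross-multiplying, 1*176 = 176 < 308 = 2*154, so 1/154 is smaller: the convergent 27/7 is closer to x than 31/8.

27/7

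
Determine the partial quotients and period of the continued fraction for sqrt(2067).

Write x_i = (sqrt(2067) + m_i)/d_i with (m_0, d_0) = (0, 1). a_0 = floor(sqrt(2067)) = 45, since 45^2 = 2025 <= 2067 < 2116 = 46^2.
Iterate m_{i+1} = d_i*a_i - m_i, d_{i+1} = (2067 - m_{i+1}^2)/d_i, a_{i+1} = floor((a_0 + m_{i+1})/d_{i+1}):
  m_1 = 1*45 - 0 = 45, d_1 = (2067 - 45^2)/1 = 42/1 = 42, a_1 = floor((45 + 45)/42) = 2.
  m_2 = 42*2 - 45 = 39, d_2 = (2067 - 39^2)/42 = 546/42 = 13, a_2 = floor((45 + 39)/13) = 6.
  m_3 = 13*6 - 39 = 39, d_3 = (2067 - 39^2)/13 = 546/13 = 42, a_3 = floor((45 + 39)/42) = 2.
  m_4 = 42*2 - 39 = 45, d_4 = (2067 - 45^2)/42 = 42/42 = 1, a_4 = floor((45 + 45)/1) = 90.
  m_5 = 1*90 - 45 = 45, d_5 = (2067 - 45^2)/1 = 42/1 = 42: (m_5, d_5) = (m_1, d_1) = (45, 42), so from here the quotients repeat a_1, ..., a_4; the period length is 4.
Hence the expansion of sqrt(2067) is a_0 = 45 followed by the repeating block 2, 6, 2, 90 (period 4).

[45; (2, 6, 2, 90)]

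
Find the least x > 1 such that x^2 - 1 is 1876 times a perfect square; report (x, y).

First expand sqrt(1876) as a continued fraction. With x_i = (sqrt(1876) + m_i)/d_i and (m_0, d_0) = (0, 1): a_0 = floor(sqrt(1876)) = 43, since 43^2 = 1849 <= 1876 < 1936 = 44^2.
Iterate m_{i+1} = d_i*a_i - m_i, d_{i+1} = (1876 - m_{i+1}^2)/d_i, a_{i+1} = floor((a_0 + m_{i+1})/d_{i+1}):
  m_1 = 1*43 - 0 = 43, d_1 = (1876 - 43^2)/1 = 27/1 = 27, a_1 = floor((43 + 43)/27) = 3.
  m_2 = 27*3 - 43 = 38, d_2 = (1876 - 38^2)/27 = 432/27 = 16, a_2 = floor((43 + 38)/16) = 5.
  m_3 = 16*5 - 38 = 42, d_3 = (1876 - 42^2)/16 = 112/16 = 7, a_3 = floor((43 + 42)/7) = 12.
  m_4 = 7*12 - 42 = 42, d_4 = (1876 - 42^2)/7 = 112/7 = 16, a_4 = floor((43 + 42)/16) = 5.
  m_5 = 16*5 - 42 = 38, d_5 = (1876 - 38^2)/16 = 432/16 = 27, a_5 = floor((43 + 38)/27) = 3.
  m_6 = 27*3 - 38 = 43, d_6 = (1876 - 43^2)/27 = 27/27 = 1, a_6 = floor((43 + 43)/1) = 86.
  m_7 = 1*86 - 43 = 43, d_7 = (1876 - 43^2)/1 = 27/1 = 27: (m_7, d_7) = (m_1, d_1) = (43, 27), so from here the quotients repeat a_1, ..., a_6; the period length is 6.
So sqrt(1876) = [43; (3, 5, 12, 5, 3, 86)] with period length k = 6.
k is even, so the fundamental solution of x^2 - 1876y^2 = 1 is (p_{k-1}, q_{k-1}) = (p_5, q_5); compute convergents through index 5.
Convergents (p_i = a_i*p_{i-1} + p_{i-2}, q_i = a_i*q_{i-1} + q_{i-2} with p_{-2}=0, p_{-1}=1, q_{-2}=1, q_{-1}=0):
  i=0: a_0=43, p_0 = 43*1 + 0 = 43, q_0 = 43*0 + 1 = 1.
  i=1: a_1=3, p_1 = 3*43 + 1 = 130, q_1 = 3*1 + 0 = 3.
  i=2: a_2=5, p_2 = 5*130 + 43 = 693, q_2 = 5*3 + 1 = 16.
  i=3: a_3=12, p_3 = 12*693 + 130 = 8446, q_3 = 12*16 + 3 = 195.
  i=4: a_4=5, p_4 = 5*8446 + 693 = 42923, q_4 = 5*195 + 16 = 991.
  i=5: a_5=3, p_5 = 3*42923 + 8446 = 137215, q_5 = 3*991 + 195 = 3168.
Check: 137215^2 - 1876*3168^2 = 18827956225 - 18827956224 = 1, so (x, y) = (137215, 3168) solves the equation, and by the theorem it is the least positive solution.

(x, y) = (137215, 3168)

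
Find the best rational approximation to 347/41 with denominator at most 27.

Expand x = 347/41 as a continued fraction with the Euclidean algorithm:
  347 = 8*41 + 19, so a_0 = 8.
  41 = 2*19 + 3, so a_1 = 2.
  19 = 6*3 + 1, so a_2 = 6.
  3 = 3*1 + 0, so a_3 = 3.
so x = [8; 2, 6, 3].
Convergents (p_i = a_i*p_{i-1} + p_{i-2}, q_i = a_i*q_{i-1} + q_{i-2} with p_{-2}=0, p_{-1}=1, q_{-2}=1, q_{-1}=0), until the denominator exceeds 27:
  i=0: a_0=8, p_0 = 8*1 + 0 = 8, q_0 = 8*0 + 1 = 1.
  i=1: a_1=2, p_1 = 2*8 + 1 = 17, q_1 = 2*1 + 0 = 2.
  i=2: a_2=6, p_2 = 6*17 + 8 = 110, q_2 = 6*2 + 1 = 13.
  i=3: a_3=3, p_3 = 3*110 + 17 = 347, q_3 = 3*13 + 2 = 41.
q_3 = 41 > 27, so the last convergent with denominator <= 27 is p_2/q_2 = 110/13.
The closest fraction with denominator <= 27 is either p_2/q_2 or the intermediate fraction (k*p_2 + p_1)/(k*q_2 + q_1) with the largest k >= 1 whose denominator stays <= 27; these approach x as k grows, and every other convergent or intermediate fraction in range is farther away.
Largest k: floor((27 - q_1)/q_2) = floor((27 - 2)/13) = 1.
That gives (1*110 + 17)/(1*13 + 2) = 127/15.
Compare the errors: |x - 110/13| = |347*13 - 110*41|/(41*13) = 1/533, and |x - 127/15| = |347*15 - 127*41|/(41*15) = 2/615.
Cross-multiplying, 1*615 = 615 < 1066 = 2*533, so 1/533 is smaller: the convergent 110/13 is closer to x than 127/15.

110/13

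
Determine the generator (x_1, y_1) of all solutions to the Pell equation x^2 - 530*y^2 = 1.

(x, y) = (1059, 46)

First expand sqrt(530) as a continued fraction. With x_i = (sqrt(530) + m_i)/d_i and (m_0, d_0) = (0, 1): a_0 = floor(sqrt(530)) = 23, since 23^2 = 529 <= 530 < 576 = 24^2.
Iterate m_{i+1} = d_i*a_i - m_i, d_{i+1} = (530 - m_{i+1}^2)/d_i, a_{i+1} = floor((a_0 + m_{i+1})/d_{i+1}):
  m_1 = 1*23 - 0 = 23, d_1 = (530 - 23^2)/1 = 1/1 = 1, a_1 = floor((23 + 23)/1) = 46.
  m_2 = 1*46 - 23 = 23, d_2 = (530 - 23^2)/1 = 1/1 = 1: (m_2, d_2) = (m_1, d_1) = (23, 1), so from here the quotient a_1 repeats; the period length is 1.
So sqrt(530) = [23; (46)] with period length k = 1.
k is odd, so (p_{k-1}, q_{k-1}) only solves x^2 - 530y^2 = -1 and the fundamental solution of x^2 - 530y^2 = 1 is (p_{2k-1}, q_{2k-1}) = (p_1, q_1); compute convergents through index 1, running through the period twice.
Convergents (p_i = a_i*p_{i-1} + p_{i-2}, q_i = a_i*q_{i-1} + q_{i-2} with p_{-2}=0, p_{-1}=1, q_{-2}=1, q_{-1}=0):
  i=0: a_0=23, p_0 = 23*1 + 0 = 23, q_0 = 23*0 + 1 = 1.
  i=1: a_1=46, p_1 = 46*23 + 1 = 1059, q_1 = 46*1 + 0 = 46.
Indeed p_0^2 - 530*q_0^2 = 529 - 530 = -1, not +1.
Check: 1059^2 - 530*46^2 = 1121481 - 1121480 = 1, so (x, y) = (1059, 46) solves the equation, and by the theorem it is the least positive solution.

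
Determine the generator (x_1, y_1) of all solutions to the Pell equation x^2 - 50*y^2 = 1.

First expand sqrt(50) as a continued fraction. With x_i = (sqrt(50) + m_i)/d_i and (m_0, d_0) = (0, 1): a_0 = floor(sqrt(50)) = 7, since 7^2 = 49 <= 50 < 64 = 8^2.
Iterate m_{i+1} = d_i*a_i - m_i, d_{i+1} = (50 - m_{i+1}^2)/d_i, a_{i+1} = floor((a_0 + m_{i+1})/d_{i+1}):
  m_1 = 1*7 - 0 = 7, d_1 = (50 - 7^2)/1 = 1/1 = 1, a_1 = floor((7 + 7)/1) = 14.
  m_2 = 1*14 - 7 = 7, d_2 = (50 - 7^2)/1 = 1/1 = 1: (m_2, d_2) = (m_1, d_1) = (7, 1), so from here the quotient a_1 repeats; the period length is 1.
So sqrt(50) = [7; (14)] with period length k = 1.
k is odd, so (p_{k-1}, q_{k-1}) only solves x^2 - 50y^2 = -1 and the fundamental solution of x^2 - 50y^2 = 1 is (p_{2k-1}, q_{2k-1}) = (p_1, q_1); compute convergents through index 1, running through the period twice.
Convergents (p_i = a_i*p_{i-1} + p_{i-2}, q_i = a_i*q_{i-1} + q_{i-2} with p_{-2}=0, p_{-1}=1, q_{-2}=1, q_{-1}=0):
  i=0: a_0=7, p_0 = 7*1 + 0 = 7, q_0 = 7*0 + 1 = 1.
  i=1: a_1=14, p_1 = 14*7 + 1 = 99, q_1 = 14*1 + 0 = 14.
Indeed p_0^2 - 50*q_0^2 = 49 - 50 = -1, not +1.
Check: 99^2 - 50*14^2 = 9801 - 9800 = 1, so (x, y) = (99, 14) solves the equation, and by the theorem it is the least positive solution.

(x, y) = (99, 14)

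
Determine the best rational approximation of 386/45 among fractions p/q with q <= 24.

Expand x = 386/45 as a continued fraction with the Euclidean algorithm:
  386 = 8*45 + 26, so a_0 = 8.
  45 = 1*26 + 19, so a_1 = 1.
  26 = 1*19 + 7, so a_2 = 1.
  19 = 2*7 + 5, so a_3 = 2.
  7 = 1*5 + 2, so a_4 = 1.
  5 = 2*2 + 1, so a_5 = 2.
  2 = 2*1 + 0, so a_6 = 2.
so x = [8; 1, 1, 2, 1, 2, 2].
Convergents (p_i = a_i*p_{i-1} + p_{i-2}, q_i = a_i*q_{i-1} + q_{i-2} with p_{-2}=0, p_{-1}=1, q_{-2}=1, q_{-1}=0), until the denominator exceeds 24:
  i=0: a_0=8, p_0 = 8*1 + 0 = 8, q_0 = 8*0 + 1 = 1.
  i=1: a_1=1, p_1 = 1*8 + 1 = 9, q_1 = 1*1 + 0 = 1.
  i=2: a_2=1, p_2 = 1*9 + 8 = 17, q_2 = 1*1 + 1 = 2.
  i=3: a_3=2, p_3 = 2*17 + 9 = 43, q_3 = 2*2 + 1 = 5.
  i=4: a_4=1, p_4 = 1*43 + 17 = 60, q_4 = 1*5 + 2 = 7.
  i=5: a_5=2, p_5 = 2*60 + 43 = 163, q_5 = 2*7 + 5 = 19.
  i=6: a_6=2, p_6 = 2*163 + 60 = 386, q_6 = 2*19 + 7 = 45.
q_6 = 45 > 24, so the last convergent with denominator <= 24 is p_5/q_5 = 163/19.
The closest fraction with denominator <= 24 is either p_5/q_5 or the intermediate fraction (k*p_5 + p_4)/(k*q_5 + q_4) with the largest k >= 1 whose denominator stays <= 24; these approach x as k grows, and every other convergent or intermediate fraction in range is farther away.
Largest k: floor((24 - q_4)/q_5) = floor((24 - 7)/19) = 0.
Since k = 0, no intermediate fraction beyond p_5/q_5 has denominator <= 24, so the convergent 163/19 is the closest (its error is |386*19 - 163*45|/(45*19) = 1/855).

163/19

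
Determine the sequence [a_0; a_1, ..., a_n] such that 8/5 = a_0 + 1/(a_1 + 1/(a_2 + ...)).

Run the Euclidean algorithm on 8 and 5; the successive quotients are the partial quotients a_0, a_1, ... (each step inverts the fractional part left over by the previous one):
  8 = 1*5 + 3, so a_0 = 1.
  5 = 1*3 + 2, so a_1 = 1.
  3 = 1*2 + 1, so a_2 = 1.
  2 = 2*1 + 0, so a_3 = 2.
The remainder reaches 0 after 4 divisions, so the expansion has 4 partial quotients, read off in order.

[1; 1, 1, 2]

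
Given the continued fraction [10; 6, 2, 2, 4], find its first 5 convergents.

10/1, 61/6, 132/13, 325/32, 1432/141

Using the convergent recurrence p_i = a_i*p_{i-1} + p_{i-2}, q_i = a_i*q_{i-1} + q_{i-2} with p_{-2}=0, p_{-1}=1, q_{-2}=1, q_{-1}=0:
  i=0: a_0=10, p_0 = 10*1 + 0 = 10, q_0 = 10*0 + 1 = 1.
  i=1: a_1=6, p_1 = 6*10 + 1 = 61, q_1 = 6*1 + 0 = 6.
  i=2: a_2=2, p_2 = 2*61 + 10 = 132, q_2 = 2*6 + 1 = 13.
  i=3: a_3=2, p_3 = 2*132 + 61 = 325, q_3 = 2*13 + 6 = 32.
  i=4: a_4=4, p_4 = 4*325 + 132 = 1432, q_4 = 4*32 + 13 = 141.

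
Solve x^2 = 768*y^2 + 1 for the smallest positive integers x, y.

(x, y) = (18817, 679)

First expand sqrt(768) as a continued fraction. With x_i = (sqrt(768) + m_i)/d_i and (m_0, d_0) = (0, 1): a_0 = floor(sqrt(768)) = 27, since 27^2 = 729 <= 768 < 784 = 28^2.
Iterate m_{i+1} = d_i*a_i - m_i, d_{i+1} = (768 - m_{i+1}^2)/d_i, a_{i+1} = floor((a_0 + m_{i+1})/d_{i+1}):
  m_1 = 1*27 - 0 = 27, d_1 = (768 - 27^2)/1 = 39/1 = 39, a_1 = floor((27 + 27)/39) = 1.
  m_2 = 39*1 - 27 = 12, d_2 = (768 - 12^2)/39 = 624/39 = 16, a_2 = floor((27 + 12)/16) = 2.
  m_3 = 16*2 - 12 = 20, d_3 = (768 - 20^2)/16 = 368/16 = 23, a_3 = floor((27 + 20)/23) = 2.
  m_4 = 23*2 - 20 = 26, d_4 = (768 - 26^2)/23 = 92/23 = 4, a_4 = floor((27 + 26)/4) = 13.
  m_5 = 4*13 - 26 = 26, d_5 = (768 - 26^2)/4 = 92/4 = 23, a_5 = floor((27 + 26)/23) = 2.
  m_6 = 23*2 - 26 = 20, d_6 = (768 - 20^2)/23 = 368/23 = 16, a_6 = floor((27 + 20)/16) = 2.
  m_7 = 16*2 - 20 = 12, d_7 = (768 - 12^2)/16 = 624/16 = 39, a_7 = floor((27 + 12)/39) = 1.
  m_8 = 39*1 - 12 = 27, d_8 = (768 - 27^2)/39 = 39/39 = 1, a_8 = floor((27 + 27)/1) = 54.
  m_9 = 1*54 - 27 = 27, d_9 = (768 - 27^2)/1 = 39/1 = 39: (m_9, d_9) = (m_1, d_1) = (27, 39), so from here the quotients repeat a_1, ..., a_8; the period length is 8.
So sqrt(768) = [27; (1, 2, 2, 13, 2, 2, 1, 54)] with period length k = 8.
k is even, so the fundamental solution of x^2 - 768y^2 = 1 is (p_{k-1}, q_{k-1}) = (p_7, q_7); compute convergents through index 7.
Convergents (p_i = a_i*p_{i-1} + p_{i-2}, q_i = a_i*q_{i-1} + q_{i-2} with p_{-2}=0, p_{-1}=1, q_{-2}=1, q_{-1}=0):
  i=0: a_0=27, p_0 = 27*1 + 0 = 27, q_0 = 27*0 + 1 = 1.
  i=1: a_1=1, p_1 = 1*27 + 1 = 28, q_1 = 1*1 + 0 = 1.
  i=2: a_2=2, p_2 = 2*28 + 27 = 83, q_2 = 2*1 + 1 = 3.
  i=3: a_3=2, p_3 = 2*83 + 28 = 194, q_3 = 2*3 + 1 = 7.
  i=4: a_4=13, p_4 = 13*194 + 83 = 2605, q_4 = 13*7 + 3 = 94.
  i=5: a_5=2, p_5 = 2*2605 + 194 = 5404, q_5 = 2*94 + 7 = 195.
  i=6: a_6=2, p_6 = 2*5404 + 2605 = 13413, q_6 = 2*195 + 94 = 484.
  i=7: a_7=1, p_7 = 1*13413 + 5404 = 18817, q_7 = 1*484 + 195 = 679.
Check: 18817^2 - 768*679^2 = 354079489 - 354079488 = 1, so (x, y) = (18817, 679) solves the equation, and by the theorem it is the least positive solution.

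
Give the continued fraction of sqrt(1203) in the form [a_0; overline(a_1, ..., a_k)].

Write x_i = (sqrt(1203) + m_i)/d_i with (m_0, d_0) = (0, 1). a_0 = floor(sqrt(1203)) = 34, since 34^2 = 1156 <= 1203 < 1225 = 35^2.
Iterate m_{i+1} = d_i*a_i - m_i, d_{i+1} = (1203 - m_{i+1}^2)/d_i, a_{i+1} = floor((a_0 + m_{i+1})/d_{i+1}):
  m_1 = 1*34 - 0 = 34, d_1 = (1203 - 34^2)/1 = 47/1 = 47, a_1 = floor((34 + 34)/47) = 1.
  m_2 = 47*1 - 34 = 13, d_2 = (1203 - 13^2)/47 = 1034/47 = 22, a_2 = floor((34 + 13)/22) = 2.
  m_3 = 22*2 - 13 = 31, d_3 = (1203 - 31^2)/22 = 242/22 = 11, a_3 = floor((34 + 31)/11) = 5.
  m_4 = 11*5 - 31 = 24, d_4 = (1203 - 24^2)/11 = 627/11 = 57, a_4 = floor((34 + 24)/57) = 1.
  m_5 = 57*1 - 24 = 33, d_5 = (1203 - 33^2)/57 = 114/57 = 2, a_5 = floor((34 + 33)/2) = 33.
  m_6 = 2*33 - 33 = 33, d_6 = (1203 - 33^2)/2 = 114/2 = 57, a_6 = floor((34 + 33)/57) = 1.
  m_7 = 57*1 - 33 = 24, d_7 = (1203 - 24^2)/57 = 627/57 = 11, a_7 = floor((34 + 24)/11) = 5.
  m_8 = 11*5 - 24 = 31, d_8 = (1203 - 31^2)/11 = 242/11 = 22, a_8 = floor((34 + 31)/22) = 2.
  m_9 = 22*2 - 31 = 13, d_9 = (1203 - 13^2)/22 = 1034/22 = 47, a_9 = floor((34 + 13)/47) = 1.
  m_10 = 47*1 - 13 = 34, d_10 = (1203 - 34^2)/47 = 47/47 = 1, a_10 = floor((34 + 34)/1) = 68.
  m_11 = 1*68 - 34 = 34, d_11 = (1203 - 34^2)/1 = 47/1 = 47: (m_11, d_11) = (m_1, d_1) = (34, 47), so from here the quotients repeat a_1, ..., a_10; the period length is 10.
Hence the expansion of sqrt(1203) is a_0 = 34 followed by the repeating block 1, 2, 5, 1, 33, 1, 5, 2, 1, 68 (period 10).

[34; overline(1, 2, 5, 1, 33, 1, 5, 2, 1, 68)]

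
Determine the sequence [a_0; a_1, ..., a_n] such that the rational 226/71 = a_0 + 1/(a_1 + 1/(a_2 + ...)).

[3; 5, 2, 6]

Run the Euclidean algorithm on 226 and 71; the successive quotients are the partial quotients a_0, a_1, ... (each step inverts the fractional part left over by the previous one):
  226 = 3*71 + 13, so a_0 = 3.
  71 = 5*13 + 6, so a_1 = 5.
  13 = 2*6 + 1, so a_2 = 2.
  6 = 6*1 + 0, so a_3 = 6.
The remainder reaches 0 after 4 divisions, so the expansion has 4 partial quotients, read off in order.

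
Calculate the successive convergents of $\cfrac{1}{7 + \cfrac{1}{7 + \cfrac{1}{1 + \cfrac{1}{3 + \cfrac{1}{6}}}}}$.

Using the convergent recurrence p_i = a_i*p_{i-1} + p_{i-2}, q_i = a_i*q_{i-1} + q_{i-2} with p_{-2}=0, p_{-1}=1, q_{-2}=1, q_{-1}=0:
  i=0: a_0=0, p_0 = 0*1 + 0 = 0, q_0 = 0*0 + 1 = 1.
  i=1: a_1=7, p_1 = 7*0 + 1 = 1, q_1 = 7*1 + 0 = 7.
  i=2: a_2=7, p_2 = 7*1 + 0 = 7, q_2 = 7*7 + 1 = 50.
  i=3: a_3=1, p_3 = 1*7 + 1 = 8, q_3 = 1*50 + 7 = 57.
  i=4: a_4=3, p_4 = 3*8 + 7 = 31, q_4 = 3*57 + 50 = 221.
  i=5: a_5=6, p_5 = 6*31 + 8 = 194, q_5 = 6*221 + 57 = 1383.

0/1, 1/7, 7/50, 8/57, 31/221, 194/1383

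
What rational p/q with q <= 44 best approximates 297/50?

196/33

Expand x = 297/50 as a continued fraction with the Euclidean algorithm:
  297 = 5*50 + 47, so a_0 = 5.
  50 = 1*47 + 3, so a_1 = 1.
  47 = 15*3 + 2, so a_2 = 15.
  3 = 1*2 + 1, so a_3 = 1.
  2 = 2*1 + 0, so a_4 = 2.
so x = [5; 1, 15, 1, 2].
Convergents (p_i = a_i*p_{i-1} + p_{i-2}, q_i = a_i*q_{i-1} + q_{i-2} with p_{-2}=0, p_{-1}=1, q_{-2}=1, q_{-1}=0), until the denominator exceeds 44:
  i=0: a_0=5, p_0 = 5*1 + 0 = 5, q_0 = 5*0 + 1 = 1.
  i=1: a_1=1, p_1 = 1*5 + 1 = 6, q_1 = 1*1 + 0 = 1.
  i=2: a_2=15, p_2 = 15*6 + 5 = 95, q_2 = 15*1 + 1 = 16.
  i=3: a_3=1, p_3 = 1*95 + 6 = 101, q_3 = 1*16 + 1 = 17.
  i=4: a_4=2, p_4 = 2*101 + 95 = 297, q_4 = 2*17 + 16 = 50.
q_4 = 50 > 44, so the last convergent with denominator <= 44 is p_3/q_3 = 101/17.
The closest fraction with denominator <= 44 is either p_3/q_3 or the intermediate fraction (k*p_3 + p_2)/(k*q_3 + q_2) with the largest k >= 1 whose denominator stays <= 44; these approach x as k grows, and every other convergent or intermediate fraction in range is farther away.
Largest k: floor((44 - q_2)/q_3) = floor((44 - 16)/17) = 1.
That gives (1*101 + 95)/(1*17 + 16) = 196/33.
Compare the errors: |x - 101/17| = |297*17 - 101*50|/(50*17) = 1/850, and |x - 196/33| = |297*33 - 196*50|/(50*33) = 1/1650.
Cross-multiplying, 1*850 = 850 < 1650 = 1*1650, so 1/1650 is smaller: the intermediate fraction 196/33 is closer to x than 101/17.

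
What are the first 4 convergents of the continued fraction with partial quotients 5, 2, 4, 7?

Using the convergent recurrence p_i = a_i*p_{i-1} + p_{i-2}, q_i = a_i*q_{i-1} + q_{i-2} with p_{-2}=0, p_{-1}=1, q_{-2}=1, q_{-1}=0:
  i=0: a_0=5, p_0 = 5*1 + 0 = 5, q_0 = 5*0 + 1 = 1.
  i=1: a_1=2, p_1 = 2*5 + 1 = 11, q_1 = 2*1 + 0 = 2.
  i=2: a_2=4, p_2 = 4*11 + 5 = 49, q_2 = 4*2 + 1 = 9.
  i=3: a_3=7, p_3 = 7*49 + 11 = 354, q_3 = 7*9 + 2 = 65.

5/1, 11/2, 49/9, 354/65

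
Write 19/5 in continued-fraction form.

[3; 1, 4]

Run the Euclidean algorithm on 19 and 5; the successive quotients are the partial quotients a_0, a_1, ... (each step inverts the fractional part left over by the previous one):
  19 = 3*5 + 4, so a_0 = 3.
  5 = 1*4 + 1, so a_1 = 1.
  4 = 4*1 + 0, so a_2 = 4.
The remainder reaches 0 after 3 divisions, so the expansion has 3 partial quotients, read off in order.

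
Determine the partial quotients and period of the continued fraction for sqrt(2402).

[49; (98)]

Write x_i = (sqrt(2402) + m_i)/d_i with (m_0, d_0) = (0, 1). a_0 = floor(sqrt(2402)) = 49, since 49^2 = 2401 <= 2402 < 2500 = 50^2.
Iterate m_{i+1} = d_i*a_i - m_i, d_{i+1} = (2402 - m_{i+1}^2)/d_i, a_{i+1} = floor((a_0 + m_{i+1})/d_{i+1}):
  m_1 = 1*49 - 0 = 49, d_1 = (2402 - 49^2)/1 = 1/1 = 1, a_1 = floor((49 + 49)/1) = 98.
  m_2 = 1*98 - 49 = 49, d_2 = (2402 - 49^2)/1 = 1/1 = 1: (m_2, d_2) = (m_1, d_1) = (49, 1), so from here the quotient a_1 repeats; the period length is 1.
Hence the expansion of sqrt(2402) is a_0 = 49 followed by the repeating block 98 (period 1).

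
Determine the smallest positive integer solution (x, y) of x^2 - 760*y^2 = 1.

(x, y) = (52021, 1887)

First expand sqrt(760) as a continued fraction. With x_i = (sqrt(760) + m_i)/d_i and (m_0, d_0) = (0, 1): a_0 = floor(sqrt(760)) = 27, since 27^2 = 729 <= 760 < 784 = 28^2.
Iterate m_{i+1} = d_i*a_i - m_i, d_{i+1} = (760 - m_{i+1}^2)/d_i, a_{i+1} = floor((a_0 + m_{i+1})/d_{i+1}):
  m_1 = 1*27 - 0 = 27, d_1 = (760 - 27^2)/1 = 31/1 = 31, a_1 = floor((27 + 27)/31) = 1.
  m_2 = 31*1 - 27 = 4, d_2 = (760 - 4^2)/31 = 744/31 = 24, a_2 = floor((27 + 4)/24) = 1.
  m_3 = 24*1 - 4 = 20, d_3 = (760 - 20^2)/24 = 360/24 = 15, a_3 = floor((27 + 20)/15) = 3.
  m_4 = 15*3 - 20 = 25, d_4 = (760 - 25^2)/15 = 135/15 = 9, a_4 = floor((27 + 25)/9) = 5.
  m_5 = 9*5 - 25 = 20, d_5 = (760 - 20^2)/9 = 360/9 = 40, a_5 = floor((27 + 20)/40) = 1.
  m_6 = 40*1 - 20 = 20, d_6 = (760 - 20^2)/40 = 360/40 = 9, a_6 = floor((27 + 20)/9) = 5.
  m_7 = 9*5 - 20 = 25, d_7 = (760 - 25^2)/9 = 135/9 = 15, a_7 = floor((27 + 25)/15) = 3.
  m_8 = 15*3 - 25 = 20, d_8 = (760 - 20^2)/15 = 360/15 = 24, a_8 = floor((27 + 20)/24) = 1.
  m_9 = 24*1 - 20 = 4, d_9 = (760 - 4^2)/24 = 744/24 = 31, a_9 = floor((27 + 4)/31) = 1.
  m_10 = 31*1 - 4 = 27, d_10 = (760 - 27^2)/31 = 31/31 = 1, a_10 = floor((27 + 27)/1) = 54.
  m_11 = 1*54 - 27 = 27, d_11 = (760 - 27^2)/1 = 31/1 = 31: (m_11, d_11) = (m_1, d_1) = (27, 31), so from here the quotients repeat a_1, ..., a_10; the period length is 10.
So sqrt(760) = [27; (1, 1, 3, 5, 1, 5, 3, 1, 1, 54)] with period length k = 10.
k is even, so the fundamental solution of x^2 - 760y^2 = 1 is (p_{k-1}, q_{k-1}) = (p_9, q_9); compute convergents through index 9.
Convergents (p_i = a_i*p_{i-1} + p_{i-2}, q_i = a_i*q_{i-1} + q_{i-2} with p_{-2}=0, p_{-1}=1, q_{-2}=1, q_{-1}=0):
  i=0: a_0=27, p_0 = 27*1 + 0 = 27, q_0 = 27*0 + 1 = 1.
  i=1: a_1=1, p_1 = 1*27 + 1 = 28, q_1 = 1*1 + 0 = 1.
  i=2: a_2=1, p_2 = 1*28 + 27 = 55, q_2 = 1*1 + 1 = 2.
  i=3: a_3=3, p_3 = 3*55 + 28 = 193, q_3 = 3*2 + 1 = 7.
  i=4: a_4=5, p_4 = 5*193 + 55 = 1020, q_4 = 5*7 + 2 = 37.
  i=5: a_5=1, p_5 = 1*1020 + 193 = 1213, q_5 = 1*37 + 7 = 44.
  i=6: a_6=5, p_6 = 5*1213 + 1020 = 7085, q_6 = 5*44 + 37 = 257.
  i=7: a_7=3, p_7 = 3*7085 + 1213 = 22468, q_7 = 3*257 + 44 = 815.
  i=8: a_8=1, p_8 = 1*22468 + 7085 = 29553, q_8 = 1*815 + 257 = 1072.
  i=9: a_9=1, p_9 = 1*29553 + 22468 = 52021, q_9 = 1*1072 + 815 = 1887.
Check: 52021^2 - 760*1887^2 = 2706184441 - 2706184440 = 1, so (x, y) = (52021, 1887) solves the equation, and by the theorem it is the least positive solution.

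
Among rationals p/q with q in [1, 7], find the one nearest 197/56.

7/2

Expand x = 197/56 as a continued fraction with the Euclidean algorithm:
  197 = 3*56 + 29, so a_0 = 3.
  56 = 1*29 + 27, so a_1 = 1.
  29 = 1*27 + 2, so a_2 = 1.
  27 = 13*2 + 1, so a_3 = 13.
  2 = 2*1 + 0, so a_4 = 2.
so x = [3; 1, 1, 13, 2].
Convergents (p_i = a_i*p_{i-1} + p_{i-2}, q_i = a_i*q_{i-1} + q_{i-2} with p_{-2}=0, p_{-1}=1, q_{-2}=1, q_{-1}=0), until the denominator exceeds 7:
  i=0: a_0=3, p_0 = 3*1 + 0 = 3, q_0 = 3*0 + 1 = 1.
  i=1: a_1=1, p_1 = 1*3 + 1 = 4, q_1 = 1*1 + 0 = 1.
  i=2: a_2=1, p_2 = 1*4 + 3 = 7, q_2 = 1*1 + 1 = 2.
  i=3: a_3=13, p_3 = 13*7 + 4 = 95, q_3 = 13*2 + 1 = 27.
q_3 = 27 > 7, so the last convergent with denominator <= 7 is p_2/q_2 = 7/2.
The closest fraction with denominator <= 7 is either p_2/q_2 or the intermediate fraction (k*p_2 + p_1)/(k*q_2 + q_1) with the largest k >= 1 whose denominator stays <= 7; these approach x as k grows, and every other convergent or intermediate fraction in range is farther away.
Largest k: floor((7 - q_1)/q_2) = floor((7 - 1)/2) = 3.
That gives (3*7 + 4)/(3*2 + 1) = 25/7.
Compare the errors: |x - 7/2| = |197*2 - 7*56|/(56*2) = 2/112, and |x - 25/7| = |197*7 - 25*56|/(56*7) = 21/392.
Cross-multiplying, 2*392 = 784 < 2352 = 21*112, so 2/112 is smaller: the convergent 7/2 is closer to x than 25/7.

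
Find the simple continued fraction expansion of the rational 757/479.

Run the Euclidean algorithm on 757 and 479; the successive quotients are the partial quotients a_0, a_1, ... (each step inverts the fractional part left over by the previous one):
  757 = 1*479 + 278, so a_0 = 1.
  479 = 1*278 + 201, so a_1 = 1.
  278 = 1*201 + 77, so a_2 = 1.
  201 = 2*77 + 47, so a_3 = 2.
  77 = 1*47 + 30, so a_4 = 1.
  47 = 1*30 + 17, so a_5 = 1.
  30 = 1*17 + 13, so a_6 = 1.
  17 = 1*13 + 4, so a_7 = 1.
  13 = 3*4 + 1, so a_8 = 3.
  4 = 4*1 + 0, so a_9 = 4.
The remainder reaches 0 after 10 divisions, so the expansion has 10 partial quotients, read off in order.

[1; 1, 1, 2, 1, 1, 1, 1, 3, 4]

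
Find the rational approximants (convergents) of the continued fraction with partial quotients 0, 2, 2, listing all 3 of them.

Using the convergent recurrence p_i = a_i*p_{i-1} + p_{i-2}, q_i = a_i*q_{i-1} + q_{i-2} with p_{-2}=0, p_{-1}=1, q_{-2}=1, q_{-1}=0:
  i=0: a_0=0, p_0 = 0*1 + 0 = 0, q_0 = 0*0 + 1 = 1.
  i=1: a_1=2, p_1 = 2*0 + 1 = 1, q_1 = 2*1 + 0 = 2.
  i=2: a_2=2, p_2 = 2*1 + 0 = 2, q_2 = 2*2 + 1 = 5.

0/1, 1/2, 2/5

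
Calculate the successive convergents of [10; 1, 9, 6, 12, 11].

10/1, 11/1, 109/10, 665/61, 8089/742, 89644/8223

Using the convergent recurrence p_i = a_i*p_{i-1} + p_{i-2}, q_i = a_i*q_{i-1} + q_{i-2} with p_{-2}=0, p_{-1}=1, q_{-2}=1, q_{-1}=0:
  i=0: a_0=10, p_0 = 10*1 + 0 = 10, q_0 = 10*0 + 1 = 1.
  i=1: a_1=1, p_1 = 1*10 + 1 = 11, q_1 = 1*1 + 0 = 1.
  i=2: a_2=9, p_2 = 9*11 + 10 = 109, q_2 = 9*1 + 1 = 10.
  i=3: a_3=6, p_3 = 6*109 + 11 = 665, q_3 = 6*10 + 1 = 61.
  i=4: a_4=12, p_4 = 12*665 + 109 = 8089, q_4 = 12*61 + 10 = 742.
  i=5: a_5=11, p_5 = 11*8089 + 665 = 89644, q_5 = 11*742 + 61 = 8223.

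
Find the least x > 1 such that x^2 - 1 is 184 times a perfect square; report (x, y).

First expand sqrt(184) as a continued fraction. With x_i = (sqrt(184) + m_i)/d_i and (m_0, d_0) = (0, 1): a_0 = floor(sqrt(184)) = 13, since 13^2 = 169 <= 184 < 196 = 14^2.
Iterate m_{i+1} = d_i*a_i - m_i, d_{i+1} = (184 - m_{i+1}^2)/d_i, a_{i+1} = floor((a_0 + m_{i+1})/d_{i+1}):
  m_1 = 1*13 - 0 = 13, d_1 = (184 - 13^2)/1 = 15/1 = 15, a_1 = floor((13 + 13)/15) = 1.
  m_2 = 15*1 - 13 = 2, d_2 = (184 - 2^2)/15 = 180/15 = 12, a_2 = floor((13 + 2)/12) = 1.
  m_3 = 12*1 - 2 = 10, d_3 = (184 - 10^2)/12 = 84/12 = 7, a_3 = floor((13 + 10)/7) = 3.
  m_4 = 7*3 - 10 = 11, d_4 = (184 - 11^2)/7 = 63/7 = 9, a_4 = floor((13 + 11)/9) = 2.
  m_5 = 9*2 - 11 = 7, d_5 = (184 - 7^2)/9 = 135/9 = 15, a_5 = floor((13 + 7)/15) = 1.
  m_6 = 15*1 - 7 = 8, d_6 = (184 - 8^2)/15 = 120/15 = 8, a_6 = floor((13 + 8)/8) = 2.
  m_7 = 8*2 - 8 = 8, d_7 = (184 - 8^2)/8 = 120/8 = 15, a_7 = floor((13 + 8)/15) = 1.
  m_8 = 15*1 - 8 = 7, d_8 = (184 - 7^2)/15 = 135/15 = 9, a_8 = floor((13 + 7)/9) = 2.
  m_9 = 9*2 - 7 = 11, d_9 = (184 - 11^2)/9 = 63/9 = 7, a_9 = floor((13 + 11)/7) = 3.
  m_10 = 7*3 - 11 = 10, d_10 = (184 - 10^2)/7 = 84/7 = 12, a_10 = floor((13 + 10)/12) = 1.
  m_11 = 12*1 - 10 = 2, d_11 = (184 - 2^2)/12 = 180/12 = 15, a_11 = floor((13 + 2)/15) = 1.
  m_12 = 15*1 - 2 = 13, d_12 = (184 - 13^2)/15 = 15/15 = 1, a_12 = floor((13 + 13)/1) = 26.
  m_13 = 1*26 - 13 = 13, d_13 = (184 - 13^2)/1 = 15/1 = 15: (m_13, d_13) = (m_1, d_1) = (13, 15), so from here the quotients repeat a_1, ..., a_12; the period length is 12.
So sqrt(184) = [13; (1, 1, 3, 2, 1, 2, 1, 2, 3, 1, 1, 26)] with period length k = 12.
k is even, so the fundamental solution of x^2 - 184y^2 = 1 is (p_{k-1}, q_{k-1}) = (p_11, q_11); compute convergents through index 11.
Convergents (p_i = a_i*p_{i-1} + p_{i-2}, q_i = a_i*q_{i-1} + q_{i-2} with p_{-2}=0, p_{-1}=1, q_{-2}=1, q_{-1}=0):
  i=0: a_0=13, p_0 = 13*1 + 0 = 13, q_0 = 13*0 + 1 = 1.
  i=1: a_1=1, p_1 = 1*13 + 1 = 14, q_1 = 1*1 + 0 = 1.
  i=2: a_2=1, p_2 = 1*14 + 13 = 27, q_2 = 1*1 + 1 = 2.
  i=3: a_3=3, p_3 = 3*27 + 14 = 95, q_3 = 3*2 + 1 = 7.
  i=4: a_4=2, p_4 = 2*95 + 27 = 217, q_4 = 2*7 + 2 = 16.
  i=5: a_5=1, p_5 = 1*217 + 95 = 312, q_5 = 1*16 + 7 = 23.
  i=6: a_6=2, p_6 = 2*312 + 217 = 841, q_6 = 2*23 + 16 = 62.
  i=7: a_7=1, p_7 = 1*841 + 312 = 1153, q_7 = 1*62 + 23 = 85.
  i=8: a_8=2, p_8 = 2*1153 + 841 = 3147, q_8 = 2*85 + 62 = 232.
  i=9: a_9=3, p_9 = 3*3147 + 1153 = 10594, q_9 = 3*232 + 85 = 781.
  i=10: a_10=1, p_10 = 1*10594 + 3147 = 13741, q_10 = 1*781 + 232 = 1013.
  i=11: a_11=1, p_11 = 1*13741 + 10594 = 24335, q_11 = 1*1013 + 781 = 1794.
Check: 24335^2 - 184*1794^2 = 592192225 - 592192224 = 1, so (x, y) = (24335, 1794) solves the equation, and by the theorem it is the least positive solution.

(x, y) = (24335, 1794)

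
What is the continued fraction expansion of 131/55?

[2; 2, 1, 1, 1, 1, 1, 2]

Run the Euclidean algorithm on 131 and 55; the successive quotients are the partial quotients a_0, a_1, ... (each step inverts the fractional part left over by the previous one):
  131 = 2*55 + 21, so a_0 = 2.
  55 = 2*21 + 13, so a_1 = 2.
  21 = 1*13 + 8, so a_2 = 1.
  13 = 1*8 + 5, so a_3 = 1.
  8 = 1*5 + 3, so a_4 = 1.
  5 = 1*3 + 2, so a_5 = 1.
  3 = 1*2 + 1, so a_6 = 1.
  2 = 2*1 + 0, so a_7 = 2.
The remainder reaches 0 after 8 divisions, so the expansion has 8 partial quotients, read off in order.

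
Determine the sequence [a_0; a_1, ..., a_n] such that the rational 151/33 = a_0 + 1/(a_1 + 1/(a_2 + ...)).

Run the Euclidean algorithm on 151 and 33; the successive quotients are the partial quotients a_0, a_1, ... (each step inverts the fractional part left over by the previous one):
  151 = 4*33 + 19, so a_0 = 4.
  33 = 1*19 + 14, so a_1 = 1.
  19 = 1*14 + 5, so a_2 = 1.
  14 = 2*5 + 4, so a_3 = 2.
  5 = 1*4 + 1, so a_4 = 1.
  4 = 4*1 + 0, so a_5 = 4.
The remainder reaches 0 after 6 divisions, so the expansion has 6 partial quotients, read off in order.

[4; 1, 1, 2, 1, 4]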